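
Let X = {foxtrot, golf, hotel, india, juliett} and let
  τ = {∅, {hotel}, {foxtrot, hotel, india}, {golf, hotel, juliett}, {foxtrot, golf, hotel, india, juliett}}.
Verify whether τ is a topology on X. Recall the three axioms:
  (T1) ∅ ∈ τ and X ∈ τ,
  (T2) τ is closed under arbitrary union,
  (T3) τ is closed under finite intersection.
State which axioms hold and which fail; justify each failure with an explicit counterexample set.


τ IS a topology on X.

Axiom (T1): ∅ ∈ τ? Yes; X ∈ τ? Yes.
Axiom (T2/T3): check pairwise unions and intersections of members of τ.
All pairwise intersections and unions checked — each lies in τ. Therefore τ satisfies (T1), (T2), (T3): it IS a topology on X.


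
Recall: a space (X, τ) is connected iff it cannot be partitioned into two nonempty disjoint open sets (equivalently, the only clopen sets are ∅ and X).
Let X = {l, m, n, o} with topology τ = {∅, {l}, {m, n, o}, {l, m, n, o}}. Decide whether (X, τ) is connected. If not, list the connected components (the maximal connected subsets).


(X, τ) is disconnected; components = [{l}, {m, n, o}].

Find clopen sets (U ∈ τ with X ∖ U ∈ τ):
  U = ∅, X ∖ U = {l, m, n, o} — both open, so U is clopen.
  U = {l}, X ∖ U = {m, n, o} — both open, so U is clopen.
  U = {m, n, o}, X ∖ U = {l} — both open, so U is clopen.
  U = {l, m, n, o}, X ∖ U = ∅ — both open, so U is clopen.
Nontrivial clopen(s) exist: e.g. {l}. So (X, τ) is disconnected.
Compute connected components by grouping points that agree on all clopens:
  component: {l}
  component: {m, n, o}


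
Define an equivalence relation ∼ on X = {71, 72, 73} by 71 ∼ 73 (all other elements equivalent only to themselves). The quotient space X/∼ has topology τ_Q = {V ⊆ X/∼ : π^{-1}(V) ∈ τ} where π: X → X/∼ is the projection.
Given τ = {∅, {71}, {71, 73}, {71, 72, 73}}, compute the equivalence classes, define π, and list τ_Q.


X/∼ = {[71=73], [72]}; |τ_Q| = 3.

Equivalence classes: [71=73], [72].
Quotient map π: X → X/∼ sends 71 ↦ [71=73], 72 ↦ [72], 73 ↦ [71=73].
For each subset V ⊆ X/∼, compute π^{-1}(V) ⊆ X and check whether π^{-1}(V) ∈ τ. V is open in τ_Q iff π^{-1}(V) ∈ τ.
  V = {}: π^{-1}(V) = ∅ ∈ τ ✓.
  V = {[71=73]}: π^{-1}(V) = {71, 73} ∈ τ ✓.
  V = {[72]}: π^{-1}(V) = {72} ∉ τ ✗.
  V = {[71=73], [72]}: π^{-1}(V) = {71, 72, 73} ∈ τ ✓.
Open sets in the quotient: τ_Q = {{}, {[71=73]}, {[71=73], [72]}} (3 elements).


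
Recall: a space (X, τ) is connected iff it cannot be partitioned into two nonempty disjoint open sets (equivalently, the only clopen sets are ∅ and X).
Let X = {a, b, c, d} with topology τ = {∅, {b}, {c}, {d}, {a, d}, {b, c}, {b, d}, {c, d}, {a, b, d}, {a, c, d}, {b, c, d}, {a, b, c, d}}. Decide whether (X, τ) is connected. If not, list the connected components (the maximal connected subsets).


(X, τ) is disconnected; components = [{b}, {c}, {a, d}].

Find clopen sets (U ∈ τ with X ∖ U ∈ τ):
  U = ∅, X ∖ U = {a, b, c, d} — both open, so U is clopen.
  U = {b}, X ∖ U = {a, c, d} — both open, so U is clopen.
  U = {c}, X ∖ U = {a, b, d} — both open, so U is clopen.
  U = {a, d}, X ∖ U = {b, c} — both open, so U is clopen.
  U = {b, c}, X ∖ U = {a, d} — both open, so U is clopen.
  U = {a, b, d}, X ∖ U = {c} — both open, so U is clopen.
  U = {a, c, d}, X ∖ U = {b} — both open, so U is clopen.
  U = {a, b, c, d}, X ∖ U = ∅ — both open, so U is clopen.
Nontrivial clopen(s) exist: e.g. {c}. So (X, τ) is disconnected.
Compute connected components by grouping points that agree on all clopens:
  component: {b}
  component: {c}
  component: {a, d}


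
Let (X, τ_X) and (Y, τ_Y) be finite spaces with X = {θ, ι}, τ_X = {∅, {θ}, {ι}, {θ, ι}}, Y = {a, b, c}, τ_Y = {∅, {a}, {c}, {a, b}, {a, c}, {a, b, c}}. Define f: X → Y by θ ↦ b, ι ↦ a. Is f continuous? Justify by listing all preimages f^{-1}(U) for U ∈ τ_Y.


f IS continuous.

Compute f^{-1}(U) for each U ∈ τ_Y:
  U = ∅: f^{-1}(U) = ∅ ∈ τ_X ✓.
  U = {a}: f^{-1}(U) = {ι} ∈ τ_X ✓.
  U = {c}: f^{-1}(U) = ∅ ∈ τ_X ✓.
  U = {a, b}: f^{-1}(U) = {θ, ι} ∈ τ_X ✓.
  U = {a, c}: f^{-1}(U) = {ι} ∈ τ_X ✓.
  U = {a, b, c}: f^{-1}(U) = {θ, ι} ∈ τ_X ✓.
Every preimage lies in τ_X, so f IS continuous.


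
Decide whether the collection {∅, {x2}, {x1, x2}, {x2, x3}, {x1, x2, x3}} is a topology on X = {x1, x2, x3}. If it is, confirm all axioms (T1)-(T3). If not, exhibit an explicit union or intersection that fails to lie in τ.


τ IS a topology on X.

Axiom (T1): ∅ ∈ τ? Yes; X ∈ τ? Yes.
Axiom (T2/T3): check pairwise unions and intersections of members of τ.
All pairwise intersections and unions checked — each lies in τ. Therefore τ satisfies (T1), (T2), (T3): it IS a topology on X.


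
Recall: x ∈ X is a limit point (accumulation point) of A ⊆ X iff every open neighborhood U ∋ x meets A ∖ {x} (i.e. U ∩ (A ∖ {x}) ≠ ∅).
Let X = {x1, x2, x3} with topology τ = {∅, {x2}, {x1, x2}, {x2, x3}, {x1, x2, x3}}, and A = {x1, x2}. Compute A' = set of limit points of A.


A' = {x1, x3}

For each x ∈ X, list the open sets U ∈ τ with x ∈ U, then check whether U ∩ (A ∖ {x}) ≠ ∅ for every such U.
  x = x1: opens ∋ x are {x1, x2}, {x1, x2, x3}; each meets A ∖ {x1}, so x IS a limit point.
  x = x2: open {x2} ∋ x has {x2} ∩ (A ∖ {x2}) = ∅, so x is NOT a limit point.
  x = x3: opens ∋ x are {x2, x3}, {x1, x2, x3}; each meets A ∖ {x3}, so x IS a limit point.
Collecting: A' = {x1, x3}.


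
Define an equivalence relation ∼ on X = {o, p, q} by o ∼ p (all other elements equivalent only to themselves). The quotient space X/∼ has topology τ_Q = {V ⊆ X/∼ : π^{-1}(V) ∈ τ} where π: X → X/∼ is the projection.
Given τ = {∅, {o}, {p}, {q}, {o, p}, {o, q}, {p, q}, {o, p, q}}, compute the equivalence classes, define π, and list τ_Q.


X/∼ = {[o=p], [q]}; |τ_Q| = 4.

Equivalence classes: [o=p], [q].
Quotient map π: X → X/∼ sends o ↦ [o=p], p ↦ [o=p], q ↦ [q].
For each subset V ⊆ X/∼, compute π^{-1}(V) ⊆ X and check whether π^{-1}(V) ∈ τ. V is open in τ_Q iff π^{-1}(V) ∈ τ.
  V = {}: π^{-1}(V) = ∅ ∈ τ ✓.
  V = {[o=p]}: π^{-1}(V) = {o, p} ∈ τ ✓.
  V = {[q]}: π^{-1}(V) = {q} ∈ τ ✓.
  V = {[o=p], [q]}: π^{-1}(V) = {o, p, q} ∈ τ ✓.
Open sets in the quotient: τ_Q = {{}, {[o=p]}, {[q]}, {[o=p], [q]}} (4 elements).


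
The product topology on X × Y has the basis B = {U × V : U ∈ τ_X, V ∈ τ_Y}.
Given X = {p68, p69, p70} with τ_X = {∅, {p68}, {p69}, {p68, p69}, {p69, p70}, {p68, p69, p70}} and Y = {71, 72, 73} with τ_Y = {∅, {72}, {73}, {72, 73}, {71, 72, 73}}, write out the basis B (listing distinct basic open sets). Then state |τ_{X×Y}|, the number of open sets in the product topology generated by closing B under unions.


Basis B = {∅ × ∅, {p68} × {72}, {p68} × {73}, {p69} × {72}, {p69} × {73}, {p68} × {72, 73}, {p68, p69} × {72}, {p68, p69} × {73}, {p69} × {72, 73}, {p69, p70} × {72}, {p69, p70} × {73}, {p68} × {71, 72, 73}, {p68, p69, p70} × {72}, {p68, p69, p70} × {73}, {p69} × {71, 72, 73}, {p68, p69} × {72, 73}, {p69, p70} × {72, 73}, {p68, p69} × {71, 72, 73}, {p68, p69, p70} × {72, 73}, {p69, p70} × {71, 72, 73}, {p68, p69, p70} × {71, 72, 73}}; |τ_{X×Y}| = 70.

Enumerate products U × V with U ∈ τ_X, V ∈ τ_Y (deduplicated):
  ∅ × ∅ = {} (∅)
  {p68} × {72} = {(p68,72)}
  {p68} × {73} = {(p68,73)}
  {p69} × {72} = {(p69,72)}
  {p69} × {73} = {(p69,73)}
  {p68} × {72, 73} = {(p68,72), (p68,73)}
  {p68, p69} × {72} = {(p68,72), (p69,72)}
  {p68, p69} × {73} = {(p68,73), (p69,73)}
  {p69} × {72, 73} = {(p69,72), (p69,73)}
  {p69, p70} × {72} = {(p69,72), (p70,72)}
  {p69, p70} × {73} = {(p69,73), (p70,73)}
  {p68} × {71, 72, 73} = {(p68,71), (p68,72), (p68,73)}
  {p68, p69, p70} × {72} = {(p68,72), (p69,72), (p70,72)}
  {p68, p69, p70} × {73} = {(p68,73), (p69,73), (p70,73)}
  {p69} × {71, 72, 73} = {(p69,71), (p69,72), (p69,73)}
  {p68, p69} × {72, 73} = {(p68,72), (p68,73), (p69,72), (p69,73)}
  {p69, p70} × {72, 73} = {(p69,72), (p69,73), (p70,72), (p70,73)}
  {p68, p69} × {71, 72, 73} = {(p68,71), (p68,72), (p68,73), (p69,71), (p69,72), (p69,73)}
  {p68, p69, p70} × {72, 73} = {(p68,72), (p68,73), (p69,72), (p69,73), (p70,72), (p70,73)}
  {p69, p70} × {71, 72, 73} = {(p69,71), (p69,72), (p69,73), (p70,71), (p70,72), (p70,73)}
  {p68, p69, p70} × {71, 72, 73} = {(p68,71), (p68,72), (p68,73), (p69,71), (p69,72), (p69,73), (p70,71), (p70,72), (p70,73)}
These 21 distinct sets form the basis B.
Close under arbitrary unions to get τ_{X×Y}; counting gives |τ_{X×Y}| = 70.


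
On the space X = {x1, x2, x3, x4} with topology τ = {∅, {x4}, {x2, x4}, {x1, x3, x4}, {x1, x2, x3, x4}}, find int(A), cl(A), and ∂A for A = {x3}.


int(A) = ∅, cl(A) = {x1, x3}, ∂A = {x1, x3}.

Closed sets in (X, τ) are complements of opens:
  closed(X, τ) = {∅, {x2}, {x1, x3}, {x1, x2, x3}, {x1, x2, x3, x4}}.
int(A) = ⋃ {U ∈ τ : U ⊆ A}. Opens contained in A: ∅.
Taking the union of these: int(A) = ∅.
cl(A) = ⋂ {C closed : A ⊆ C}. Closed sets containing A: {x1, x3}, {x1, x2, x3}, {x1, x2, x3, x4}.
Intersecting these: cl(A) = {x1, x3}.
∂A = cl(A) ∖ int(A) = {x1, x3} ∖ ∅ = {x1, x3}.


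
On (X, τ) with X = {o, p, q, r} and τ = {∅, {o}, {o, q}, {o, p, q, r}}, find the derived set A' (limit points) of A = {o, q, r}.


A' = {p, q, r}

For each x ∈ X, list the open sets U ∈ τ with x ∈ U, then check whether U ∩ (A ∖ {x}) ≠ ∅ for every such U.
  x = o: open {o} ∋ x has {o} ∩ (A ∖ {o}) = ∅, so x is NOT a limit point.
  x = p: opens ∋ x are {o, p, q, r}; each meets A ∖ {p}, so x IS a limit point.
  x = q: opens ∋ x are {o, q}, {o, p, q, r}; each meets A ∖ {q}, so x IS a limit point.
  x = r: opens ∋ x are {o, p, q, r}; each meets A ∖ {r}, so x IS a limit point.
Collecting: A' = {p, q, r}.


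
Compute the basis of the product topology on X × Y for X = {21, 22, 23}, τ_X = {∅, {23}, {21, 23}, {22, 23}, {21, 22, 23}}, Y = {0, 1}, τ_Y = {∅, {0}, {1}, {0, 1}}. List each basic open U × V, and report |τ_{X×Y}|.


Basis B = {∅ × ∅, {23} × {0}, {23} × {1}, {21, 23} × {0}, {21, 23} × {1}, {22, 23} × {0}, {22, 23} × {1}, {23} × {0, 1}, {21, 22, 23} × {0}, {21, 22, 23} × {1}, {21, 23} × {0, 1}, {22, 23} × {0, 1}, {21, 22, 23} × {0, 1}}; |τ_{X×Y}| = 25.

Enumerate products U × V with U ∈ τ_X, V ∈ τ_Y (deduplicated):
  ∅ × ∅ = {} (∅)
  {23} × {0} = {(23,0)}
  {23} × {1} = {(23,1)}
  {21, 23} × {0} = {(21,0), (23,0)}
  {21, 23} × {1} = {(21,1), (23,1)}
  {22, 23} × {0} = {(22,0), (23,0)}
  {22, 23} × {1} = {(22,1), (23,1)}
  {23} × {0, 1} = {(23,0), (23,1)}
  {21, 22, 23} × {0} = {(21,0), (22,0), (23,0)}
  {21, 22, 23} × {1} = {(21,1), (22,1), (23,1)}
  {21, 23} × {0, 1} = {(21,0), (21,1), (23,0), (23,1)}
  {22, 23} × {0, 1} = {(22,0), (22,1), (23,0), (23,1)}
  {21, 22, 23} × {0, 1} = {(21,0), (21,1), (22,0), (22,1), (23,0), (23,1)}
These 13 distinct sets form the basis B.
Close under arbitrary unions to get τ_{X×Y}; counting gives |τ_{X×Y}| = 25.


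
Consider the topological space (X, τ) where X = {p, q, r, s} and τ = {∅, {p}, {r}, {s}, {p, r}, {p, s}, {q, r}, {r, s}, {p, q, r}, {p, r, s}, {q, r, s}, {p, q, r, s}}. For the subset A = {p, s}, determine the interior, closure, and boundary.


int(A) = {p, s}, cl(A) = {p, s}, ∂A = ∅.

Closed sets in (X, τ) are complements of opens:
  closed(X, τ) = {∅, {p}, {q}, {s}, {p, q}, {p, s}, {q, r}, {q, s}, {p, q, r}, {p, q, s}, {q, r, s}, {p, q, r, s}}.
int(A) = ⋃ {U ∈ τ : U ⊆ A}. Opens contained in A: ∅, {p}, {s}, {p, s}.
Taking the union of these: int(A) = {p, s}.
cl(A) = ⋂ {C closed : A ⊆ C}. Closed sets containing A: {p, s}, {p, q, s}, {p, q, r, s}.
Intersecting these: cl(A) = {p, s}.
∂A = cl(A) ∖ int(A) = {p, s} ∖ {p, s} = ∅.


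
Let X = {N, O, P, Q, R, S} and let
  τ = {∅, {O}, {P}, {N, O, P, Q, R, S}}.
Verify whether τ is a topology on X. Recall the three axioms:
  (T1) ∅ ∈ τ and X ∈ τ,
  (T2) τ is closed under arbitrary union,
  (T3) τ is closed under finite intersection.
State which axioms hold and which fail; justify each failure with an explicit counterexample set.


τ is NOT a topology on X.

Axiom (T1): ∅ ∈ τ? Yes; X ∈ τ? Yes.
Axiom (T2/T3): check pairwise unions and intersections of members of τ.
Counterexample for (T2): {O} ∪ {P} = {O, P} ∉ τ. Therefore τ is NOT a topology.


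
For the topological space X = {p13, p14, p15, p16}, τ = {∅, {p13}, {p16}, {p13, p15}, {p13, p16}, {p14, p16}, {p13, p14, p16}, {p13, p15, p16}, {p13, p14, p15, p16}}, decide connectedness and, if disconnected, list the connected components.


(X, τ) is disconnected; components = [{p13, p15}, {p14, p16}].

Find clopen sets (U ∈ τ with X ∖ U ∈ τ):
  U = ∅, X ∖ U = {p13, p14, p15, p16} — both open, so U is clopen.
  U = {p13, p15}, X ∖ U = {p14, p16} — both open, so U is clopen.
  U = {p14, p16}, X ∖ U = {p13, p15} — both open, so U is clopen.
  U = {p13, p14, p15, p16}, X ∖ U = ∅ — both open, so U is clopen.
Nontrivial clopen(s) exist: e.g. {p13, p15}. So (X, τ) is disconnected.
Compute connected components by grouping points that agree on all clopens:
  component: {p13, p15}
  component: {p14, p16}


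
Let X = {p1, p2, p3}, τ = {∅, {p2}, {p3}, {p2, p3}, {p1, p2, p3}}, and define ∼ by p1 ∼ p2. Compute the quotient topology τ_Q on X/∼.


X/∼ = {[p1=p2], [p3]}; |τ_Q| = 3.

Equivalence classes: [p1=p2], [p3].
Quotient map π: X → X/∼ sends p1 ↦ [p1=p2], p2 ↦ [p1=p2], p3 ↦ [p3].
For each subset V ⊆ X/∼, compute π^{-1}(V) ⊆ X and check whether π^{-1}(V) ∈ τ. V is open in τ_Q iff π^{-1}(V) ∈ τ.
  V = {}: π^{-1}(V) = ∅ ∈ τ ✓.
  V = {[p1=p2]}: π^{-1}(V) = {p1, p2} ∉ τ ✗.
  V = {[p3]}: π^{-1}(V) = {p3} ∈ τ ✓.
  V = {[p1=p2], [p3]}: π^{-1}(V) = {p1, p2, p3} ∈ τ ✓.
Open sets in the quotient: τ_Q = {{}, {[p3]}, {[p1=p2], [p3]}} (3 elements).


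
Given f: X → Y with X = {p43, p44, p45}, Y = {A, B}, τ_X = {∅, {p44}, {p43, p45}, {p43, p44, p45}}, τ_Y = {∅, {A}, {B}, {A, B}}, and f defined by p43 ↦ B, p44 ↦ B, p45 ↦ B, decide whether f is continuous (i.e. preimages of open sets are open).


f IS continuous.

Compute f^{-1}(U) for each U ∈ τ_Y:
  U = ∅: f^{-1}(U) = ∅ ∈ τ_X ✓.
  U = {A}: f^{-1}(U) = ∅ ∈ τ_X ✓.
  U = {B}: f^{-1}(U) = {p43, p44, p45} ∈ τ_X ✓.
  U = {A, B}: f^{-1}(U) = {p43, p44, p45} ∈ τ_X ✓.
Every preimage lies in τ_X, so f IS continuous.


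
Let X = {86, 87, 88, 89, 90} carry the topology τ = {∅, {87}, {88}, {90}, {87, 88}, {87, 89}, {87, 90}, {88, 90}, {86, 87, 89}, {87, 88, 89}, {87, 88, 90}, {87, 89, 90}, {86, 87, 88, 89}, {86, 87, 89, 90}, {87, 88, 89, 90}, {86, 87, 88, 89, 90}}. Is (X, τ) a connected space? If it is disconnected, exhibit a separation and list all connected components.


(X, τ) is disconnected; components = [{88}, {90}, {86, 87, 89}].

Find clopen sets (U ∈ τ with X ∖ U ∈ τ):
  U = ∅, X ∖ U = {86, 87, 88, 89, 90} — both open, so U is clopen.
  U = {88}, X ∖ U = {86, 87, 89, 90} — both open, so U is clopen.
  U = {90}, X ∖ U = {86, 87, 88, 89} — both open, so U is clopen.
  U = {88, 90}, X ∖ U = {86, 87, 89} — both open, so U is clopen.
  U = {86, 87, 89}, X ∖ U = {88, 90} — both open, so U is clopen.
  U = {86, 87, 88, 89}, X ∖ U = {90} — both open, so U is clopen.
  U = {86, 87, 89, 90}, X ∖ U = {88} — both open, so U is clopen.
  U = {86, 87, 88, 89, 90}, X ∖ U = ∅ — both open, so U is clopen.
Nontrivial clopen(s) exist: e.g. {90}. So (X, τ) is disconnected.
Compute connected components by grouping points that agree on all clopens:
  component: {88}
  component: {90}
  component: {86, 87, 89}


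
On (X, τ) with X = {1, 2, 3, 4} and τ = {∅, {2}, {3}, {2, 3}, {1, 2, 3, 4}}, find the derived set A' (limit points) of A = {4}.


A' = {1}

For each x ∈ X, list the open sets U ∈ τ with x ∈ U, then check whether U ∩ (A ∖ {x}) ≠ ∅ for every such U.
  x = 1: opens ∋ x are {1, 2, 3, 4}; each meets A ∖ {1}, so x IS a limit point.
  x = 2: open {2} ∋ x has {2} ∩ (A ∖ {2}) = ∅, so x is NOT a limit point.
  x = 3: open {3} ∋ x has {3} ∩ (A ∖ {3}) = ∅, so x is NOT a limit point.
  x = 4: open {1, 2, 3, 4} ∋ x has {1, 2, 3, 4} ∩ (A ∖ {4}) = ∅, so x is NOT a limit point.
Collecting: A' = {1}.


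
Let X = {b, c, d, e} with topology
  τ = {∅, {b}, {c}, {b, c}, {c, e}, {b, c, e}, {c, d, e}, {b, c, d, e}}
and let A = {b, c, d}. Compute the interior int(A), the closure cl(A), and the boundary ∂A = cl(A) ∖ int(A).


int(A) = {b, c}, cl(A) = {b, c, d, e}, ∂A = {d, e}.

Closed sets in (X, τ) are complements of opens:
  closed(X, τ) = {∅, {b}, {d}, {b, d}, {d, e}, {b, d, e}, {c, d, e}, {b, c, d, e}}.
int(A) = ⋃ {U ∈ τ : U ⊆ A}. Opens contained in A: ∅, {b}, {c}, {b, c}.
Taking the union of these: int(A) = {b, c}.
cl(A) = ⋂ {C closed : A ⊆ C}. Closed sets containing A: {b, c, d, e}.
Intersecting these: cl(A) = {b, c, d, e}.
∂A = cl(A) ∖ int(A) = {b, c, d, e} ∖ {b, c} = {d, e}.


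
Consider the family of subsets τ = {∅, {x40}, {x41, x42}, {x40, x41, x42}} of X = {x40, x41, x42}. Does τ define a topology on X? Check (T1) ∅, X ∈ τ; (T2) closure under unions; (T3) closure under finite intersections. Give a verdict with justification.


τ IS a topology on X.

Axiom (T1): ∅ ∈ τ? Yes; X ∈ τ? Yes.
Axiom (T2/T3): check pairwise unions and intersections of members of τ.
All pairwise intersections and unions checked — each lies in τ. Therefore τ satisfies (T1), (T2), (T3): it IS a topology on X.


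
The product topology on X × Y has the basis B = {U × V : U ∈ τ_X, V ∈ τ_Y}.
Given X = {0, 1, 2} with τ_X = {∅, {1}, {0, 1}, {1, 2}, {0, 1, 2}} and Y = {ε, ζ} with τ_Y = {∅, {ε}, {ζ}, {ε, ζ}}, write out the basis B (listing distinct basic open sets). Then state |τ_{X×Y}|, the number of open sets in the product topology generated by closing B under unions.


Basis B = {∅ × ∅, {1} × {ε}, {1} × {ζ}, {0, 1} × {ε}, {0, 1} × {ζ}, {1} × {ε, ζ}, {1, 2} × {ε}, {1, 2} × {ζ}, {0, 1, 2} × {ε}, {0, 1, 2} × {ζ}, {0, 1} × {ε, ζ}, {1, 2} × {ε, ζ}, {0, 1, 2} × {ε, ζ}}; |τ_{X×Y}| = 25.

Enumerate products U × V with U ∈ τ_X, V ∈ τ_Y (deduplicated):
  ∅ × ∅ = {} (∅)
  {1} × {ε} = {(1,ε)}
  {1} × {ζ} = {(1,ζ)}
  {0, 1} × {ε} = {(0,ε), (1,ε)}
  {0, 1} × {ζ} = {(0,ζ), (1,ζ)}
  {1} × {ε, ζ} = {(1,ε), (1,ζ)}
  {1, 2} × {ε} = {(1,ε), (2,ε)}
  {1, 2} × {ζ} = {(1,ζ), (2,ζ)}
  {0, 1, 2} × {ε} = {(0,ε), (1,ε), (2,ε)}
  {0, 1, 2} × {ζ} = {(0,ζ), (1,ζ), (2,ζ)}
  {0, 1} × {ε, ζ} = {(0,ε), (0,ζ), (1,ε), (1,ζ)}
  {1, 2} × {ε, ζ} = {(1,ε), (1,ζ), (2,ε), (2,ζ)}
  {0, 1, 2} × {ε, ζ} = {(0,ε), (0,ζ), (1,ε), (1,ζ), (2,ε), (2,ζ)}
These 13 distinct sets form the basis B.
Close under arbitrary unions to get τ_{X×Y}; counting gives |τ_{X×Y}| = 25.


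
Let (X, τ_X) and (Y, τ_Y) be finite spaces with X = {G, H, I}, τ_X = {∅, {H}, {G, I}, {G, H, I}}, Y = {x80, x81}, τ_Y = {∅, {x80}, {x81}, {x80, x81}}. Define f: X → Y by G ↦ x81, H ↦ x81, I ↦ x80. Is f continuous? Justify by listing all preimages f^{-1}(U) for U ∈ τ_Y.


f is NOT continuous.

Compute f^{-1}(U) for each U ∈ τ_Y:
  U = ∅: f^{-1}(U) = ∅ ∈ τ_X ✓.
  U = {x80}: f^{-1}(U) = {I} ∉ τ_X ✗.
  U = {x81}: f^{-1}(U) = {G, H} ∉ τ_X ✗.
  U = {x80, x81}: f^{-1}(U) = {G, H, I} ∈ τ_X ✓.
Found U = {x80} with f^{-1}(U) = {I} not in τ_X. Therefore f is NOT continuous.


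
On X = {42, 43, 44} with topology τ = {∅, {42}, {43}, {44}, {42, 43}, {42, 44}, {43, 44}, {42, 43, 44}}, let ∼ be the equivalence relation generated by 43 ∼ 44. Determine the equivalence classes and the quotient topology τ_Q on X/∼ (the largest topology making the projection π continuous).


X/∼ = {[42], [43=44]}; |τ_Q| = 4.

Equivalence classes: [42], [43=44].
Quotient map π: X → X/∼ sends 42 ↦ [42], 43 ↦ [43=44], 44 ↦ [43=44].
For each subset V ⊆ X/∼, compute π^{-1}(V) ⊆ X and check whether π^{-1}(V) ∈ τ. V is open in τ_Q iff π^{-1}(V) ∈ τ.
  V = {}: π^{-1}(V) = ∅ ∈ τ ✓.
  V = {[42]}: π^{-1}(V) = {42} ∈ τ ✓.
  V = {[43=44]}: π^{-1}(V) = {43, 44} ∈ τ ✓.
  V = {[42], [43=44]}: π^{-1}(V) = {42, 43, 44} ∈ τ ✓.
Open sets in the quotient: τ_Q = {{}, {[42]}, {[43=44]}, {[42], [43=44]}} (4 elements).


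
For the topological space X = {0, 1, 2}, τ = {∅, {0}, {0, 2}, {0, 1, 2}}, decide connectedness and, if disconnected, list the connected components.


(X, τ) is connected.

Find clopen sets (U ∈ τ with X ∖ U ∈ τ):
  U = ∅, X ∖ U = {0, 1, 2} — both open, so U is clopen.
  U = {0, 1, 2}, X ∖ U = ∅ — both open, so U is clopen.
Only trivial clopens (∅ and X) exist, so (X, τ) is connected.
Compute connected components by grouping points that agree on all clopens:
  component: {0, 1, 2}


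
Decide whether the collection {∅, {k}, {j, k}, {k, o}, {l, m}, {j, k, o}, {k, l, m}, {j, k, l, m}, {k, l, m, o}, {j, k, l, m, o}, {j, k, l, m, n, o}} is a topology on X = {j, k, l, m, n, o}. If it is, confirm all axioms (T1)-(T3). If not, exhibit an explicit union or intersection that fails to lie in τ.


τ IS a topology on X.

Axiom (T1): ∅ ∈ τ? Yes; X ∈ τ? Yes.
Axiom (T2/T3): check pairwise unions and intersections of members of τ.
All pairwise intersections and unions checked — each lies in τ. Therefore τ satisfies (T1), (T2), (T3): it IS a topology on X.


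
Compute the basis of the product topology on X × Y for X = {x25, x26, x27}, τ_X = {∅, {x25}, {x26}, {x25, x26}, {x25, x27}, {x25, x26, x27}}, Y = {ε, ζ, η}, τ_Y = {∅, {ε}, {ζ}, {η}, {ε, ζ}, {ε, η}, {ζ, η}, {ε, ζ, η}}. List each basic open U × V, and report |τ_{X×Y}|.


Basis B = {∅ × ∅, {x25} × {ε}, {x25} × {ζ}, {x25} × {η}, {x26} × {ε}, {x26} × {ζ}, {x26} × {η}, {x25} × {ε, ζ}, {x25} × {ε, η}, {x25, x26} × {ε}, {x25, x27} × {ε}, {x25} × {ζ, η}, {x25, x26} × {ζ}, {x25, x27} × {ζ}, {x25, x26} × {η}, {x25, x27} × {η}, {x26} × {ε, ζ}, {x26} × {ε, η}, {x26} × {ζ, η}, {x25} × {ε, ζ, η}, {x25, x26, x27} × {ε}, {x25, x26, x27} × {ζ}, {x25, x26, x27} × {η}, {x26} × {ε, ζ, η}, {x25, x26} × {ε, ζ}, {x25, x27} × {ε, ζ}, {x25, x26} × {ε, η}, {x25, x27} × {ε, η}, {x25, x26} × {ζ, η}, {x25, x27} × {ζ, η}, {x25, x26} × {ε, ζ, η}, {x25, x27} × {ε, ζ, η}, {x25, x26, x27} × {ε, ζ}, {x25, x26, x27} × {ε, η}, {x25, x26, x27} × {ζ, η}, {x25, x26, x27} × {ε, ζ, η}}; |τ_{X×Y}| = 216.

Enumerate products U × V with U ∈ τ_X, V ∈ τ_Y (deduplicated):
  ∅ × ∅ = {} (∅)
  {x25} × {ε} = {(x25,ε)}
  {x25} × {ζ} = {(x25,ζ)}
  {x25} × {η} = {(x25,η)}
  {x26} × {ε} = {(x26,ε)}
  {x26} × {ζ} = {(x26,ζ)}
  {x26} × {η} = {(x26,η)}
  {x25} × {ε, ζ} = {(x25,ε), (x25,ζ)}
  {x25} × {ε, η} = {(x25,ε), (x25,η)}
  {x25, x26} × {ε} = {(x25,ε), (x26,ε)}
  {x25, x27} × {ε} = {(x25,ε), (x27,ε)}
  {x25} × {ζ, η} = {(x25,ζ), (x25,η)}
  {x25, x26} × {ζ} = {(x25,ζ), (x26,ζ)}
  {x25, x27} × {ζ} = {(x25,ζ), (x27,ζ)}
  {x25, x26} × {η} = {(x25,η), (x26,η)}
  {x25, x27} × {η} = {(x25,η), (x27,η)}
  {x26} × {ε, ζ} = {(x26,ε), (x26,ζ)}
  {x26} × {ε, η} = {(x26,ε), (x26,η)}
  {x26} × {ζ, η} = {(x26,ζ), (x26,η)}
  {x25} × {ε, ζ, η} = {(x25,ε), (x25,ζ), (x25,η)}
  {x25, x26, x27} × {ε} = {(x25,ε), (x26,ε), (x27,ε)}
  {x25, x26, x27} × {ζ} = {(x25,ζ), (x26,ζ), (x27,ζ)}
  {x25, x26, x27} × {η} = {(x25,η), (x26,η), (x27,η)}
  {x26} × {ε, ζ, η} = {(x26,ε), (x26,ζ), (x26,η)}
  {x25, x26} × {ε, ζ} = {(x25,ε), (x25,ζ), (x26,ε), (x26,ζ)}
  {x25, x27} × {ε, ζ} = {(x25,ε), (x25,ζ), (x27,ε), (x27,ζ)}
  {x25, x26} × {ε, η} = {(x25,ε), (x25,η), (x26,ε), (x26,η)}
  {x25, x27} × {ε, η} = {(x25,ε), (x25,η), (x27,ε), (x27,η)}
  {x25, x26} × {ζ, η} = {(x25,ζ), (x25,η), (x26,ζ), (x26,η)}
  {x25, x27} × {ζ, η} = {(x25,ζ), (x25,η), (x27,ζ), (x27,η)}
  {x25, x26} × {ε, ζ, η} = {(x25,ε), (x25,ζ), (x25,η), (x26,ε), (x26,ζ), (x26,η)}
  {x25, x27} × {ε, ζ, η} = {(x25,ε), (x25,ζ), (x25,η), (x27,ε), (x27,ζ), (x27,η)}
  {x25, x26, x27} × {ε, ζ} = {(x25,ε), (x25,ζ), (x26,ε), (x26,ζ), (x27,ε), (x27,ζ)}
  {x25, x26, x27} × {ε, η} = {(x25,ε), (x25,η), (x26,ε), (x26,η), (x27,ε), (x27,η)}
  {x25, x26, x27} × {ζ, η} = {(x25,ζ), (x25,η), (x26,ζ), (x26,η), (x27,ζ), (x27,η)}
  {x25, x26, x27} × {ε, ζ, η} = {(x25,ε), (x25,ζ), (x25,η), (x26,ε), (x26,ζ), (x26,η), (x27,ε), (x27,ζ), (x27,η)}
These 36 distinct sets form the basis B.
Close under arbitrary unions to get τ_{X×Y}; counting gives |τ_{X×Y}| = 216.


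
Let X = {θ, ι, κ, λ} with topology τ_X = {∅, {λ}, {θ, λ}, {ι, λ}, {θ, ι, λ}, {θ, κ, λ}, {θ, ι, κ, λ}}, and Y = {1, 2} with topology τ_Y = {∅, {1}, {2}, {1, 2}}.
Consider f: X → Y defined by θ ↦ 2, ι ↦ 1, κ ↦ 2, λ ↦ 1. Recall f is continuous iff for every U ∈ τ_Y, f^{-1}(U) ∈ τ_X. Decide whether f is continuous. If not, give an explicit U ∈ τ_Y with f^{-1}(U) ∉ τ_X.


f is NOT continuous.

Compute f^{-1}(U) for each U ∈ τ_Y:
  U = ∅: f^{-1}(U) = ∅ ∈ τ_X ✓.
  U = {1}: f^{-1}(U) = {ι, λ} ∈ τ_X ✓.
  U = {2}: f^{-1}(U) = {θ, κ} ∉ τ_X ✗.
  U = {1, 2}: f^{-1}(U) = {θ, ι, κ, λ} ∈ τ_X ✓.
Found U = {2} with f^{-1}(U) = {θ, κ} not in τ_X. Therefore f is NOT continuous.


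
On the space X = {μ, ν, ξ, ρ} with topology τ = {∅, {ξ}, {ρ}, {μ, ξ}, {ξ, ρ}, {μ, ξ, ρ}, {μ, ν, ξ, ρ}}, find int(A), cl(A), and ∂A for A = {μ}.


int(A) = ∅, cl(A) = {μ, ν}, ∂A = {μ, ν}.

Closed sets in (X, τ) are complements of opens:
  closed(X, τ) = {∅, {ν}, {μ, ν}, {ν, ρ}, {μ, ν, ξ}, {μ, ν, ρ}, {μ, ν, ξ, ρ}}.
int(A) = ⋃ {U ∈ τ : U ⊆ A}. Opens contained in A: ∅.
Taking the union of these: int(A) = ∅.
cl(A) = ⋂ {C closed : A ⊆ C}. Closed sets containing A: {μ, ν}, {μ, ν, ξ}, {μ, ν, ρ}, {μ, ν, ξ, ρ}.
Intersecting these: cl(A) = {μ, ν}.
∂A = cl(A) ∖ int(A) = {μ, ν} ∖ ∅ = {μ, ν}.


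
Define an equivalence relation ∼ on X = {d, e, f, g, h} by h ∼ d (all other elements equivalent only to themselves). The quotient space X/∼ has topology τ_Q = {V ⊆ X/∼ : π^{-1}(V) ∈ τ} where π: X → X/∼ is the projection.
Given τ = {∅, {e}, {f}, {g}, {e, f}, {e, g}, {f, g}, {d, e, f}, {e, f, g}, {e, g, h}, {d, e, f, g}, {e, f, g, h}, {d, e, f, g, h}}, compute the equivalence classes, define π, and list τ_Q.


X/∼ = {[d=h], [e], [f], [g]}; |τ_Q| = 9.

Equivalence classes: [d=h], [e], [f], [g].
Quotient map π: X → X/∼ sends d ↦ [d=h], e ↦ [e], f ↦ [f], g ↦ [g], h ↦ [d=h].
For each subset V ⊆ X/∼, compute π^{-1}(V) ⊆ X and check whether π^{-1}(V) ∈ τ. V is open in τ_Q iff π^{-1}(V) ∈ τ.
  V = {}: π^{-1}(V) = ∅ ∈ τ ✓.
  V = {[d=h]}: π^{-1}(V) = {d, h} ∉ τ ✗.
  V = {[e]}: π^{-1}(V) = {e} ∈ τ ✓.
  V = {[d=h], [e]}: π^{-1}(V) = {d, e, h} ∉ τ ✗.
  V = {[f]}: π^{-1}(V) = {f} ∈ τ ✓.
  V = {[d=h], [f]}: π^{-1}(V) = {d, f, h} ∉ τ ✗.
  V = {[e], [f]}: π^{-1}(V) = {e, f} ∈ τ ✓.
  V = {[d=h], [e], [f]}: π^{-1}(V) = {d, e, f, h} ∉ τ ✗.
  V = {[g]}: π^{-1}(V) = {g} ∈ τ ✓.
  V = {[d=h], [g]}: π^{-1}(V) = {d, g, h} ∉ τ ✗.
  V = {[e], [g]}: π^{-1}(V) = {e, g} ∈ τ ✓.
  V = {[d=h], [e], [g]}: π^{-1}(V) = {d, e, g, h} ∉ τ ✗.
  V = {[f], [g]}: π^{-1}(V) = {f, g} ∈ τ ✓.
  V = {[d=h], [f], [g]}: π^{-1}(V) = {d, f, g, h} ∉ τ ✗.
  V = {[e], [f], [g]}: π^{-1}(V) = {e, f, g} ∈ τ ✓.
  V = {[d=h], [e], [f], [g]}: π^{-1}(V) = {d, e, f, g, h} ∈ τ ✓.
Open sets in the quotient: τ_Q = {{}, {[e]}, {[f]}, {[e], [f]}, {[g]}, {[e], [g]}, {[f], [g]}, {[e], [f], [g]}, {[d=h], [e], [f], [g]}} (9 elements).


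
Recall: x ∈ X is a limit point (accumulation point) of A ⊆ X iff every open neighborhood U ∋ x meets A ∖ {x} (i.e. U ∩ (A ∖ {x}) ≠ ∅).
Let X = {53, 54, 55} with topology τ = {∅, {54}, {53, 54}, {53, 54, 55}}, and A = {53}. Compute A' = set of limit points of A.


A' = {55}

For each x ∈ X, list the open sets U ∈ τ with x ∈ U, then check whether U ∩ (A ∖ {x}) ≠ ∅ for every such U.
  x = 53: open {53, 54} ∋ x has {53, 54} ∩ (A ∖ {53}) = ∅, so x is NOT a limit point.
  x = 54: open {54} ∋ x has {54} ∩ (A ∖ {54}) = ∅, so x is NOT a limit point.
  x = 55: opens ∋ x are {53, 54, 55}; each meets A ∖ {55}, so x IS a limit point.
Collecting: A' = {55}.


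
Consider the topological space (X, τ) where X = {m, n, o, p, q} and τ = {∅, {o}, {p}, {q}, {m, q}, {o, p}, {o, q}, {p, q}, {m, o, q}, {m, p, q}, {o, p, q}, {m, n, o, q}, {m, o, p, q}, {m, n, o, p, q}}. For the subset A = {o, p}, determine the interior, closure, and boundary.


int(A) = {o, p}, cl(A) = {n, o, p}, ∂A = {n}.

Closed sets in (X, τ) are complements of opens:
  closed(X, τ) = {∅, {n}, {p}, {m, n}, {n, o}, {n, p}, {m, n, o}, {m, n, p}, {m, n, q}, {n, o, p}, {m, n, o, p}, {m, n, o, q}, {m, n, p, q}, {m, n, o, p, q}}.
int(A) = ⋃ {U ∈ τ : U ⊆ A}. Opens contained in A: ∅, {o}, {p}, {o, p}.
Taking the union of these: int(A) = {o, p}.
cl(A) = ⋂ {C closed : A ⊆ C}. Closed sets containing A: {n, o, p}, {m, n, o, p}, {m, n, o, p, q}.
Intersecting these: cl(A) = {n, o, p}.
∂A = cl(A) ∖ int(A) = {n, o, p} ∖ {o, p} = {n}.


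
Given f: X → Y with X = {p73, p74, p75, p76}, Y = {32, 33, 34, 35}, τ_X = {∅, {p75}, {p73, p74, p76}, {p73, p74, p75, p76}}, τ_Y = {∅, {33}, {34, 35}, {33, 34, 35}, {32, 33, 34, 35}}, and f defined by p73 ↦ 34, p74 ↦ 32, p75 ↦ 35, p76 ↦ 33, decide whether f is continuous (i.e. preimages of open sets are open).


f is NOT continuous.

Compute f^{-1}(U) for each U ∈ τ_Y:
  U = ∅: f^{-1}(U) = ∅ ∈ τ_X ✓.
  U = {33}: f^{-1}(U) = {p76} ∉ τ_X ✗.
  U = {34, 35}: f^{-1}(U) = {p73, p75} ∉ τ_X ✗.
  U = {33, 34, 35}: f^{-1}(U) = {p73, p75, p76} ∉ τ_X ✗.
  U = {32, 33, 34, 35}: f^{-1}(U) = {p73, p74, p75, p76} ∈ τ_X ✓.
Found U = {33} with f^{-1}(U) = {p76} not in τ_X. Therefore f is NOT continuous.


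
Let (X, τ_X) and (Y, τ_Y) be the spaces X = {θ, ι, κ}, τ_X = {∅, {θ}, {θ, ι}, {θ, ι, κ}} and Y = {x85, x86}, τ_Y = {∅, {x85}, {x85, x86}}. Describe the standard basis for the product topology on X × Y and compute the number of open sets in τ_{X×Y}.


Basis B = {∅ × ∅, {θ} × {x85}, {θ} × {x85, x86}, {θ, ι} × {x85}, {θ, ι, κ} × {x85}, {θ, ι} × {x85, x86}, {θ, ι, κ} × {x85, x86}}; |τ_{X×Y}| = 10.

Enumerate products U × V with U ∈ τ_X, V ∈ τ_Y (deduplicated):
  ∅ × ∅ = {} (∅)
  {θ} × {x85} = {(θ,x85)}
  {θ} × {x85, x86} = {(θ,x85), (θ,x86)}
  {θ, ι} × {x85} = {(θ,x85), (ι,x85)}
  {θ, ι, κ} × {x85} = {(θ,x85), (ι,x85), (κ,x85)}
  {θ, ι} × {x85, x86} = {(θ,x85), (θ,x86), (ι,x85), (ι,x86)}
  {θ, ι, κ} × {x85, x86} = {(θ,x85), (θ,x86), (ι,x85), (ι,x86), (κ,x85), (κ,x86)}
These 7 distinct sets form the basis B.
Close under arbitrary unions to get τ_{X×Y}; counting gives |τ_{X×Y}| = 10.


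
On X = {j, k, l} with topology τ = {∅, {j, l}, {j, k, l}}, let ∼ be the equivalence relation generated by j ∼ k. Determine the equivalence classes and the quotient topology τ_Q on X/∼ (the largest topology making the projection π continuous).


X/∼ = {[j=k], [l]}; |τ_Q| = 2.

Equivalence classes: [j=k], [l].
Quotient map π: X → X/∼ sends j ↦ [j=k], k ↦ [j=k], l ↦ [l].
For each subset V ⊆ X/∼, compute π^{-1}(V) ⊆ X and check whether π^{-1}(V) ∈ τ. V is open in τ_Q iff π^{-1}(V) ∈ τ.
  V = {}: π^{-1}(V) = ∅ ∈ τ ✓.
  V = {[j=k]}: π^{-1}(V) = {j, k} ∉ τ ✗.
  V = {[l]}: π^{-1}(V) = {l} ∉ τ ✗.
  V = {[j=k], [l]}: π^{-1}(V) = {j, k, l} ∈ τ ✓.
Open sets in the quotient: τ_Q = {{}, {[j=k], [l]}} (2 elements).


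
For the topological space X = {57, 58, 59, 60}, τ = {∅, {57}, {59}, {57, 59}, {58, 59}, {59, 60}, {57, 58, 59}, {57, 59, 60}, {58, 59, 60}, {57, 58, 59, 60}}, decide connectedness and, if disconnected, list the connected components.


(X, τ) is disconnected; components = [{57}, {58, 59, 60}].

Find clopen sets (U ∈ τ with X ∖ U ∈ τ):
  U = ∅, X ∖ U = {57, 58, 59, 60} — both open, so U is clopen.
  U = {57}, X ∖ U = {58, 59, 60} — both open, so U is clopen.
  U = {58, 59, 60}, X ∖ U = {57} — both open, so U is clopen.
  U = {57, 58, 59, 60}, X ∖ U = ∅ — both open, so U is clopen.
Nontrivial clopen(s) exist: e.g. {58, 59, 60}. So (X, τ) is disconnected.
Compute connected components by grouping points that agree on all clopens:
  component: {57}
  component: {58, 59, 60}


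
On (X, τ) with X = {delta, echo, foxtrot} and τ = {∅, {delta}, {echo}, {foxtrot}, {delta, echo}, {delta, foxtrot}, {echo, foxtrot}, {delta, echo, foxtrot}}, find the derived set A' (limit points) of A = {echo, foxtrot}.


A' = ∅

For each x ∈ X, list the open sets U ∈ τ with x ∈ U, then check whether U ∩ (A ∖ {x}) ≠ ∅ for every such U.
  x = delta: open {delta} ∋ x has {delta} ∩ (A ∖ {delta}) = ∅, so x is NOT a limit point.
  x = echo: open {echo} ∋ x has {echo} ∩ (A ∖ {echo}) = ∅, so x is NOT a limit point.
  x = foxtrot: open {foxtrot} ∋ x has {foxtrot} ∩ (A ∖ {foxtrot}) = ∅, so x is NOT a limit point.
Collecting: A' = ∅.


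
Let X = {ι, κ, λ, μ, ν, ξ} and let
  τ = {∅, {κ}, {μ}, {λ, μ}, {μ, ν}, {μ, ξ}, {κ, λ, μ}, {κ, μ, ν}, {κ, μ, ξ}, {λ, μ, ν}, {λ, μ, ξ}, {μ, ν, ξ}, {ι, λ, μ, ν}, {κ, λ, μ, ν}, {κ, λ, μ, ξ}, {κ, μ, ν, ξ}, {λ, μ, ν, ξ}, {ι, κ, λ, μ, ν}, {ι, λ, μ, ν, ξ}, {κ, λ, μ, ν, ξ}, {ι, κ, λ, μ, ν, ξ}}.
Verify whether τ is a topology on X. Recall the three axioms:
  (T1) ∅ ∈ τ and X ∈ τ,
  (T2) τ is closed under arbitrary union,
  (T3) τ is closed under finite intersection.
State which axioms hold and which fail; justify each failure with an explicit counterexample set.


τ is NOT a topology on X.

Axiom (T1): ∅ ∈ τ? Yes; X ∈ τ? Yes.
Axiom (T2/T3): check pairwise unions and intersections of members of τ.
Counterexample for (T2): {κ} ∪ {μ} = {κ, μ} ∉ τ. Therefore τ is NOT a topology.


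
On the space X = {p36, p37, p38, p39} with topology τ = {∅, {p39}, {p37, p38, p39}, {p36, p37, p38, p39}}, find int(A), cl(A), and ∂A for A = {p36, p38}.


int(A) = ∅, cl(A) = {p36, p37, p38}, ∂A = {p36, p37, p38}.

Closed sets in (X, τ) are complements of opens:
  closed(X, τ) = {∅, {p36}, {p36, p37, p38}, {p36, p37, p38, p39}}.
int(A) = ⋃ {U ∈ τ : U ⊆ A}. Opens contained in A: ∅.
Taking the union of these: int(A) = ∅.
cl(A) = ⋂ {C closed : A ⊆ C}. Closed sets containing A: {p36, p37, p38}, {p36, p37, p38, p39}.
Intersecting these: cl(A) = {p36, p37, p38}.
∂A = cl(A) ∖ int(A) = {p36, p37, p38} ∖ ∅ = {p36, p37, p38}.


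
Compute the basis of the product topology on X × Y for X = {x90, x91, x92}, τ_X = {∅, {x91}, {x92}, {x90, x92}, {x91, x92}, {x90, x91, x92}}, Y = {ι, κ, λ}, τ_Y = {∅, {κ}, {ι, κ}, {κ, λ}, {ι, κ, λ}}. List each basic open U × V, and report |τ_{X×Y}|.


Basis B = {∅ × ∅, {x91} × {κ}, {x92} × {κ}, {x90, x92} × {κ}, {x91} × {ι, κ}, {x91} × {κ, λ}, {x91, x92} × {κ}, {x92} × {ι, κ}, {x92} × {κ, λ}, {x90, x91, x92} × {κ}, {x91} × {ι, κ, λ}, {x92} × {ι, κ, λ}, {x90, x92} × {ι, κ}, {x90, x92} × {κ, λ}, {x91, x92} × {ι, κ}, {x91, x92} × {κ, λ}, {x90, x92} × {ι, κ, λ}, {x90, x91, x92} × {ι, κ}, {x90, x91, x92} × {κ, λ}, {x91, x92} × {ι, κ, λ}, {x90, x91, x92} × {ι, κ, λ}}; |τ_{X×Y}| = 70.

Enumerate products U × V with U ∈ τ_X, V ∈ τ_Y (deduplicated):
  ∅ × ∅ = {} (∅)
  {x91} × {κ} = {(x91,κ)}
  {x92} × {κ} = {(x92,κ)}
  {x90, x92} × {κ} = {(x90,κ), (x92,κ)}
  {x91} × {ι, κ} = {(x91,ι), (x91,κ)}
  {x91} × {κ, λ} = {(x91,κ), (x91,λ)}
  {x91, x92} × {κ} = {(x91,κ), (x92,κ)}
  {x92} × {ι, κ} = {(x92,ι), (x92,κ)}
  {x92} × {κ, λ} = {(x92,κ), (x92,λ)}
  {x90, x91, x92} × {κ} = {(x90,κ), (x91,κ), (x92,κ)}
  {x91} × {ι, κ, λ} = {(x91,ι), (x91,κ), (x91,λ)}
  {x92} × {ι, κ, λ} = {(x92,ι), (x92,κ), (x92,λ)}
  {x90, x92} × {ι, κ} = {(x90,ι), (x90,κ), (x92,ι), (x92,κ)}
  {x90, x92} × {κ, λ} = {(x90,κ), (x90,λ), (x92,κ), (x92,λ)}
  {x91, x92} × {ι, κ} = {(x91,ι), (x91,κ), (x92,ι), (x92,κ)}
  {x91, x92} × {κ, λ} = {(x91,κ), (x91,λ), (x92,κ), (x92,λ)}
  {x90, x92} × {ι, κ, λ} = {(x90,ι), (x90,κ), (x90,λ), (x92,ι), (x92,κ), (x92,λ)}
  {x90, x91, x92} × {ι, κ} = {(x90,ι), (x90,κ), (x91,ι), (x91,κ), (x92,ι), (x92,κ)}
  {x90, x91, x92} × {κ, λ} = {(x90,κ), (x90,λ), (x91,κ), (x91,λ), (x92,κ), (x92,λ)}
  {x91, x92} × {ι, κ, λ} = {(x91,ι), (x91,κ), (x91,λ), (x92,ι), (x92,κ), (x92,λ)}
  {x90, x91, x92} × {ι, κ, λ} = {(x90,ι), (x90,κ), (x90,λ), (x91,ι), (x91,κ), (x91,λ), (x92,ι), (x92,κ), (x92,λ)}
These 21 distinct sets form the basis B.
Close under arbitrary unions to get τ_{X×Y}; counting gives |τ_{X×Y}| = 70.


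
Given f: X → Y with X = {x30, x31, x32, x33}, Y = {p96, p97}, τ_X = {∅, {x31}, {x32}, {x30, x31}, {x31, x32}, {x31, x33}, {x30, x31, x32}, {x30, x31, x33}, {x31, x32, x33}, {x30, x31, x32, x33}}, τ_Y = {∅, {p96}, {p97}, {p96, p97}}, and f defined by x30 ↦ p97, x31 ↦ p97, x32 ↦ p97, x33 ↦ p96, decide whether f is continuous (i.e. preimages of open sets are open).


f is NOT continuous.

Compute f^{-1}(U) for each U ∈ τ_Y:
  U = ∅: f^{-1}(U) = ∅ ∈ τ_X ✓.
  U = {p96}: f^{-1}(U) = {x33} ∉ τ_X ✗.
  U = {p97}: f^{-1}(U) = {x30, x31, x32} ∈ τ_X ✓.
  U = {p96, p97}: f^{-1}(U) = {x30, x31, x32, x33} ∈ τ_X ✓.
Found U = {p96} with f^{-1}(U) = {x33} not in τ_X. Therefore f is NOT continuous.


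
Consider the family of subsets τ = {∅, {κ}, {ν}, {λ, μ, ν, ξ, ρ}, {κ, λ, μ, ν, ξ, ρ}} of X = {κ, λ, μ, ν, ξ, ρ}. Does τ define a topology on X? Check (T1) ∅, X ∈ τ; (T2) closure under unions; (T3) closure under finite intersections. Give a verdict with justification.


τ is NOT a topology on X.

Axiom (T1): ∅ ∈ τ? Yes; X ∈ τ? Yes.
Axiom (T2/T3): check pairwise unions and intersections of members of τ.
Counterexample for (T2): {κ} ∪ {ν} = {κ, ν} ∉ τ. Therefore τ is NOT a topology.


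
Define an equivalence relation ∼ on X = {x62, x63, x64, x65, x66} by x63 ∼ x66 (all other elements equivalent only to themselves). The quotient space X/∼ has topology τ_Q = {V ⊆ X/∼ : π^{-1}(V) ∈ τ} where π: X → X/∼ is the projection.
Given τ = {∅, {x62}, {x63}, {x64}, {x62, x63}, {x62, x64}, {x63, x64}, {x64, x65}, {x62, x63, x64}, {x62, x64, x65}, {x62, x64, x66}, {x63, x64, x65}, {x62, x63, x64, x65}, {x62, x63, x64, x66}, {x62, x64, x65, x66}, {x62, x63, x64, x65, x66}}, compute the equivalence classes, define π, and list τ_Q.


X/∼ = {[x62], [x63=x66], [x64], [x65]}; |τ_Q| = 8.

Equivalence classes: [x62], [x63=x66], [x64], [x65].
Quotient map π: X → X/∼ sends x62 ↦ [x62], x63 ↦ [x63=x66], x64 ↦ [x64], x65 ↦ [x65], x66 ↦ [x63=x66].
For each subset V ⊆ X/∼, compute π^{-1}(V) ⊆ X and check whether π^{-1}(V) ∈ τ. V is open in τ_Q iff π^{-1}(V) ∈ τ.
  V = {}: π^{-1}(V) = ∅ ∈ τ ✓.
  V = {[x62]}: π^{-1}(V) = {x62} ∈ τ ✓.
  V = {[x63=x66]}: π^{-1}(V) = {x63, x66} ∉ τ ✗.
  V = {[x62], [x63=x66]}: π^{-1}(V) = {x62, x63, x66} ∉ τ ✗.
  V = {[x64]}: π^{-1}(V) = {x64} ∈ τ ✓.
  V = {[x62], [x64]}: π^{-1}(V) = {x62, x64} ∈ τ ✓.
  V = {[x63=x66], [x64]}: π^{-1}(V) = {x63, x64, x66} ∉ τ ✗.
  V = {[x62], [x63=x66], [x64]}: π^{-1}(V) = {x62, x63, x64, x66} ∈ τ ✓.
  V = {[x65]}: π^{-1}(V) = {x65} ∉ τ ✗.
  V = {[x62], [x65]}: π^{-1}(V) = {x62, x65} ∉ τ ✗.
  V = {[x63=x66], [x65]}: π^{-1}(V) = {x63, x65, x66} ∉ τ ✗.
  V = {[x62], [x63=x66], [x65]}: π^{-1}(V) = {x62, x63, x65, x66} ∉ τ ✗.
  V = {[x64], [x65]}: π^{-1}(V) = {x64, x65} ∈ τ ✓.
  V = {[x62], [x64], [x65]}: π^{-1}(V) = {x62, x64, x65} ∈ τ ✓.
  V = {[x63=x66], [x64], [x65]}: π^{-1}(V) = {x63, x64, x65, x66} ∉ τ ✗.
  V = {[x62], [x63=x66], [x64], [x65]}: π^{-1}(V) = {x62, x63, x64, x65, x66} ∈ τ ✓.
Open sets in the quotient: τ_Q = {{}, {[x62]}, {[x64]}, {[x62], [x64]}, {[x62], [x63=x66], [x64]}, {[x64], [x65]}, {[x62], [x64], [x65]}, {[x62], [x63=x66], [x64], [x65]}} (8 elements).
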